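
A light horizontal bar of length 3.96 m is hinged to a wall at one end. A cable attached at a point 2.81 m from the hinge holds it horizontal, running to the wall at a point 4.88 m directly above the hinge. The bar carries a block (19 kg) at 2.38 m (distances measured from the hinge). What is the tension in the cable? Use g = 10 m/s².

T ≈ 186 N

About the hinge:
Block: 19 × 10 = 190 N down at 2.38 m → arm 2.38 m, τ = 190 × 2.38 = 452.2 N·m clockwise.
Total clockwise load moment = 452.2 N·m.
The cable tension T acts at 2.81 m; only its component perpendicular to the bar, T sinθ, produces torque. sinθ = h/√(h²+d²) = 4.88/√(4.88²+2.81²) = 0.8666.
Στ = 0 ⇒ T × 2.81 × 0.8666 = 452.2 ⇒ T = 452.2 / 2.435 = 186 N.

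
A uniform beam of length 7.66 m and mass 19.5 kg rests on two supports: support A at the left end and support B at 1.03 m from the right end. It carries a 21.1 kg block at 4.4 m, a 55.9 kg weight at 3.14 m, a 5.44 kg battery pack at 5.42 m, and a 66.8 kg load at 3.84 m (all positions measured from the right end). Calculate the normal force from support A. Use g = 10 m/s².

About support B:
Beam weight: 19.5 × 10 = 195 N down at 3.83 m → arm 2.8 m, τ = 195 × 2.8 = 546 N·m counterclockwise.
Block: 21.1 × 10 = 211 N down at 4.4 m → arm 3.37 m, τ = 211 × 3.37 = 711.1 N·m counterclockwise.
Weight: 55.9 × 10 = 559 N down at 3.14 m → arm 2.11 m, τ = 559 × 2.11 = 1179 N·m counterclockwise.
Battery pack: 5.44 × 10 = 54.4 N down at 5.42 m → arm 4.39 m, τ = 54.4 × 4.39 = 238.8 N·m counterclockwise.
Load: 66.8 × 10 = 668 N down at 3.84 m → arm 2.81 m, τ = 668 × 2.81 = 1877 N·m counterclockwise.
Net load moment about support B = 4552 N·m counterclockwise.
Reaction R at support A is upward at 7.66 m, arm 6.63 m → moment R × 6.63 clockwise.
Στ = 0 ⇒ R × 6.63 = 4552 ⇒ R = 687 N.

R_A ≈ 687 N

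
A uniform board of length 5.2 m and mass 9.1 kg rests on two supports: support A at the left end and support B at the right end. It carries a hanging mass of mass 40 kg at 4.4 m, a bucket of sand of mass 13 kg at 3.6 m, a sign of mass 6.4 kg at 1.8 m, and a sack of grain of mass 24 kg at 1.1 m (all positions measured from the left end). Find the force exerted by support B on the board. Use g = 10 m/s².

R_B ≈ 547 N

Choose support A as the axis so its reaction then has zero moment arm.
Beam weight: 9.1 × 10 = 91 N down at 2.6 m → arm 2.6 m, τ = 91 × 2.6 = 236.6 N·m clockwise.
Hanging mass: 40 × 10 = 400 N down at 4.4 m → arm 4.4 m, τ = 400 × 4.4 = 1760 N·m clockwise.
Bucket of sand: 13 × 10 = 130 N down at 3.6 m → arm 3.6 m, τ = 130 × 3.6 = 468 N·m clockwise.
Sign: 6.4 × 10 = 64 N down at 1.8 m → arm 1.8 m, τ = 64 × 1.8 = 115.2 N·m clockwise.
Sack of grain: 24 × 10 = 240 N down at 1.1 m → arm 1.1 m, τ = 240 × 1.1 = 264 N·m clockwise.
Net load moment about support A = 2844 N·m clockwise.
Reaction R at support B is upward at 5.2 m, arm 5.2 m → moment R × 5.2 counterclockwise.
Setting net torque to zero: R × 5.2 = 2844 → R = 547 N.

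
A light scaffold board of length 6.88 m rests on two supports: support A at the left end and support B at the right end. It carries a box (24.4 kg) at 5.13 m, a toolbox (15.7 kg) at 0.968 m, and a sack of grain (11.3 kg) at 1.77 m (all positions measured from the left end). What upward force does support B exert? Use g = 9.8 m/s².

Take moments about support A.
Box: 24.4 × 9.8 = 239.1 N down at 5.13 m → arm 5.13 m, τ = 239.1 × 5.13 = 1227 N·m clockwise.
Toolbox: 15.7 × 9.8 = 153.9 N down at 0.968 m → arm 0.968 m, τ = 153.9 × 0.968 = 149 N·m clockwise.
Sack of grain: 11.3 × 9.8 = 110.7 N down at 1.77 m → arm 1.77 m, τ = 110.7 × 1.77 = 195.9 N·m clockwise.
Net load moment about support A = 1572 N·m clockwise.
Reaction R at support B is upward at 6.88 m, arm 6.88 m → moment R × 6.88 counterclockwise.
Setting net torque to zero: R × 6.88 = 1572 → R = 228 N.

R_B ≈ 228 N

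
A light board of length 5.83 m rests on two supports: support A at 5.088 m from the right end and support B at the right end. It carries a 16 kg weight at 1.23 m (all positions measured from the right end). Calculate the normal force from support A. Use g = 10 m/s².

Choose support B as the axis so its reaction then has zero moment arm.
Weight: 16 × 10 = 160 N down at 1.23 m → arm 1.23 m, τ = 160 × 1.23 = 196.8 N·m counterclockwise.
Net load moment about support B = 196.8 N·m counterclockwise.
Reaction R at support A is upward at 5.088 m, arm 5.088 m → moment R × 5.088 clockwise.
Στ = 0 ⇒ R × 5.088 = 196.8 ⇒ R = 38.7 N.

R_A ≈ 38.7 N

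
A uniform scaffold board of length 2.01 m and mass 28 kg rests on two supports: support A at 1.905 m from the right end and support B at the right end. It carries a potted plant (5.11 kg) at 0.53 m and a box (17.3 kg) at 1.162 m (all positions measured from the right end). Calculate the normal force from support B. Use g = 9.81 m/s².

R_B ≈ 232 N

Take moments about support A.
Beam weight: 28 × 9.81 = 274.7 N down at 1.005 m → arm 0.9 m, τ = 274.7 × 0.9 = 247.2 N·m clockwise.
Potted plant: 5.11 × 9.81 = 50.13 N down at 0.53 m → arm 1.375 m, τ = 50.13 × 1.375 = 68.93 N·m clockwise.
Box: 17.3 × 9.81 = 169.7 N down at 1.162 m → arm 0.743 m, τ = 169.7 × 0.743 = 126.1 N·m clockwise.
Net load moment about support A = 442.2 N·m clockwise.
Reaction R at support B is upward at 0 m, arm 1.905 m → moment R × 1.905 counterclockwise.
Στ = 0 ⇒ R × 1.905 = 442.2 ⇒ R = 232 N.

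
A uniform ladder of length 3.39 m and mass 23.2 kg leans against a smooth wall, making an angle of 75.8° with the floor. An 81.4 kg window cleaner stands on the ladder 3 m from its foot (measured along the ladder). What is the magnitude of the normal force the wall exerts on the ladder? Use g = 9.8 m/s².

N_wall ≈ 207 N

Sum moments about the foot of the ladder (the floor normal and friction both act there and drop out).
Ladder weight 23.2×9.8 = 227.4 N acts at 1.695 m along the ladder; its horizontal arm is 1.695·cos75.8° = 0.4158 m → τ = 94.55 N·m clockwise.
Window cleaner: 81.4×9.8 = 797.7 N at 3 m → arm 0.7359 m → τ = 587 N·m clockwise.
Wall normal N acts horizontally at the top; its moment arm is the height L sinθ = 3.39·sin75.8° = 3.286 m, counterclockwise.
Στ = 0 ⇒ N × 3.286 = 681.5 ⇒ N = 207 N.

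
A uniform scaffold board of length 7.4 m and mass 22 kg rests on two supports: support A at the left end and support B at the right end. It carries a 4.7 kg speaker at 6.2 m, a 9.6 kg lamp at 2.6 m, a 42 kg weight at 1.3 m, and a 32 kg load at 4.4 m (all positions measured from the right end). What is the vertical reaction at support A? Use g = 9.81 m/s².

R_A ≈ 439 N

Take moments about support B.
Beam weight: 22 × 9.81 = 215.8 N down at 3.7 m → arm 3.7 m, τ = 215.8 × 3.7 = 798.5 N·m counterclockwise.
Speaker: 4.7 × 9.81 = 46.11 N down at 6.2 m → arm 6.2 m, τ = 46.11 × 6.2 = 285.9 N·m counterclockwise.
Lamp: 9.6 × 9.81 = 94.18 N down at 2.6 m → arm 2.6 m, τ = 94.18 × 2.6 = 244.9 N·m counterclockwise.
Weight: 42 × 9.81 = 412 N down at 1.3 m → arm 1.3 m, τ = 412 × 1.3 = 535.6 N·m counterclockwise.
Load: 32 × 9.81 = 313.9 N down at 4.4 m → arm 4.4 m, τ = 313.9 × 4.4 = 1381 N·m counterclockwise.
Net load moment about support B = 3246 N·m counterclockwise.
Reaction R at support A is upward at 7.4 m, arm 7.4 m → moment R × 7.4 clockwise.
Στ = 0 ⇒ R × 7.4 = 3246 ⇒ R = 439 N.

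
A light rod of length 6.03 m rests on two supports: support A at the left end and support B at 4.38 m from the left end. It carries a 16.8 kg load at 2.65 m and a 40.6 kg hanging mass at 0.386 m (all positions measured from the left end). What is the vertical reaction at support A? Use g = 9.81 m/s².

R_A ≈ 428 N

About support B:
Load: 16.8 × 9.81 = 164.8 N down at 2.65 m → arm 1.73 m, τ = 164.8 × 1.73 = 285.1 N·m counterclockwise.
Hanging mass: 40.6 × 9.81 = 398.3 N down at 0.386 m → arm 3.994 m, τ = 398.3 × 3.994 = 1591 N·m counterclockwise.
Net load moment about support B = 1876 N·m counterclockwise.
Reaction R at support A is upward at 0 m, arm 4.38 m → moment R × 4.38 clockwise.
Στ = 0 ⇒ R × 4.38 = 1876 ⇒ R = 428 N.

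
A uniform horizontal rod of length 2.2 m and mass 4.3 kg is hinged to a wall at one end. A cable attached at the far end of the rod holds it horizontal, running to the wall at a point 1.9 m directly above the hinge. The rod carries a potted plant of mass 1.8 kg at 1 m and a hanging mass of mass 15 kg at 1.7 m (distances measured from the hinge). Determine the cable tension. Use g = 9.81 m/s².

Take moments about the hinge.
Beam weight: 4.3 × 9.81 = 42.18 N down at 1.1 m → arm 1.1 m, τ = 42.18 × 1.1 = 46.4 N·m clockwise.
Potted plant: 1.8 × 9.81 = 17.66 N down at 1 m → arm 1 m, τ = 17.66 × 1 = 17.66 N·m clockwise.
Hanging mass: 15 × 9.81 = 147.2 N down at 1.7 m → arm 1.7 m, τ = 147.2 × 1.7 = 250.2 N·m clockwise.
Total clockwise load moment = 314.3 N·m.
The cable tension T acts at 2.2 m; only its component perpendicular to the rod, T sinθ, produces torque. sinθ = h/√(h²+d²) = 1.9/√(1.9²+2.2²) = 0.6536.
Στ = 0 ⇒ T × 2.2 × 0.6536 = 314.3 ⇒ T = 314.3 / 1.438 = 219 N.

T ≈ 219 N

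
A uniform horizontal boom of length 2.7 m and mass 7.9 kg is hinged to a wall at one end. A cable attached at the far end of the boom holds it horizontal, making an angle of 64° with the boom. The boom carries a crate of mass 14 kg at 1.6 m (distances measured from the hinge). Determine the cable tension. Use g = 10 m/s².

T ≈ 136 N

About the hinge:
Beam weight: 7.9 × 10 = 79 N down at 1.35 m → arm 1.35 m, τ = 79 × 1.35 = 106.7 N·m clockwise.
Crate: 14 × 10 = 140 N down at 1.6 m → arm 1.6 m, τ = 140 × 1.6 = 224 N·m clockwise.
Total clockwise load moment = 330.7 N·m.
The cable tension T acts at 2.7 m; only its component perpendicular to the boom, T sinθ, produces torque. sin 64° = 0.8988.
Balancing moments: T × 2.7 × 0.8988 = 330.7, giving T = 330.7 / 2.427 = 136 N.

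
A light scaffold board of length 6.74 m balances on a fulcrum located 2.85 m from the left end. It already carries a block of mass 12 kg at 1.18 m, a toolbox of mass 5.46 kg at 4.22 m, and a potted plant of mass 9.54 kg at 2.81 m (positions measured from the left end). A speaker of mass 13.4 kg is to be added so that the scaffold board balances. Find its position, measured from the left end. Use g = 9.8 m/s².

Taking torques about the fulcrum (at 2.85 m from the left end):
Block: 12 × 9.8 = 117.6 N down at 1.18 m → arm 1.67 m, τ = 117.6 × 1.67 = 196.4 N·m counterclockwise.
Toolbox: 5.46 × 9.8 = 53.51 N down at 4.22 m → arm 1.37 m, τ = 53.51 × 1.37 = 73.31 N·m clockwise.
Potted plant: 9.54 × 9.8 = 93.49 N down at 2.81 m → arm 0.04 m, τ = 93.49 × 0.04 = 3.74 N·m counterclockwise.
Net moment of existing loads = 126.8 N·m counterclockwise.
The speaker weighs 13.4 × 9.8 = 131.3 N and must supply an equal clockwise moment, so its lever arm about the fulcrum is 126.8 / 131.3 = 0.966 m.
That puts it at 2.85 + 0.966 = 3.82 m from the left end.

x ≈ 3.82 m from the left end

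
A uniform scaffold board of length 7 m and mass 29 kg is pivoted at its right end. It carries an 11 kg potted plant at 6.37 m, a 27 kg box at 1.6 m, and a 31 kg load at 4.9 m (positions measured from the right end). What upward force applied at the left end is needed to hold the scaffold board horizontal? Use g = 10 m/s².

F ≈ 524 N

Choose the right end as the axis so the unknown pivot reaction has zero arm there.
Beam weight: 29 × 10 = 290 N down at 3.5 m → arm 3.5 m, τ = 290 × 3.5 = 1015 N·m counterclockwise.
Potted plant: 11 × 10 = 110 N down at 6.37 m → arm 6.37 m, τ = 110 × 6.37 = 700.7 N·m counterclockwise.
Box: 27 × 10 = 270 N down at 1.6 m → arm 1.6 m, τ = 270 × 1.6 = 432 N·m counterclockwise.
Load: 31 × 10 = 310 N down at 4.9 m → arm 4.9 m, τ = 310 × 4.9 = 1519 N·m counterclockwise.
Net moment of the loads = 3667 N·m counterclockwise.
The upward force F acts at the left end, arm 7 m, giving F × 7 clockwise.
Balancing moments: F × 7 = 3667, giving F = 3667 / 7 = 524 N.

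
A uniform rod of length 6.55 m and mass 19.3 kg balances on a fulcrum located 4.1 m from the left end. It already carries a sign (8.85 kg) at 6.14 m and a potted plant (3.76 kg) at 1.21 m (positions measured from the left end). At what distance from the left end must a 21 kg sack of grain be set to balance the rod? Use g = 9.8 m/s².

x ≈ 4.52 m from the left end

Take moments about the fulcrum (at 4.1 m from the left end).
Beam weight: 19.3 × 9.8 = 189.1 N down at 3.275 m → arm 0.825 m, τ = 189.1 × 0.825 = 156 N·m counterclockwise.
Sign: 8.85 × 9.8 = 86.73 N down at 6.14 m → arm 2.04 m, τ = 86.73 × 2.04 = 176.9 N·m clockwise.
Potted plant: 3.76 × 9.8 = 36.85 N down at 1.21 m → arm 2.89 m, τ = 36.85 × 2.89 = 106.5 N·m counterclockwise.
Net moment of existing loads = 85.6 N·m counterclockwise.
The sack of grain weighs 21 × 9.8 = 205.8 N and must supply an equal clockwise moment, so its lever arm about the fulcrum is 85.6 / 205.8 = 0.416 m.
That puts it at 4.1 + 0.416 = 4.52 m from the left end.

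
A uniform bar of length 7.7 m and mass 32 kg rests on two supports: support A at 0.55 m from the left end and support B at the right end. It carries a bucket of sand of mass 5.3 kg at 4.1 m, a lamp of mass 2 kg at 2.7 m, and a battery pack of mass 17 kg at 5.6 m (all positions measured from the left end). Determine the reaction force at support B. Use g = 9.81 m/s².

Choose support A as the axis so its reaction then has zero moment arm.
Beam weight: 32 × 9.81 = 313.9 N down at 3.85 m → arm 3.3 m, τ = 313.9 × 3.3 = 1036 N·m clockwise.
Bucket of sand: 5.3 × 9.81 = 51.99 N down at 4.1 m → arm 3.55 m, τ = 51.99 × 3.55 = 184.6 N·m clockwise.
Lamp: 2 × 9.81 = 19.62 N down at 2.7 m → arm 2.15 m, τ = 19.62 × 2.15 = 42.18 N·m clockwise.
Battery pack: 17 × 9.81 = 166.8 N down at 5.6 m → arm 5.05 m, τ = 166.8 × 5.05 = 842.3 N·m clockwise.
Net load moment about support A = 2105 N·m clockwise.
Reaction R at support B is upward at 7.7 m, arm 7.15 m → moment R × 7.15 counterclockwise.
Balancing moments: R × 7.15 = 2105, giving R = 294 N.

R_B ≈ 294 N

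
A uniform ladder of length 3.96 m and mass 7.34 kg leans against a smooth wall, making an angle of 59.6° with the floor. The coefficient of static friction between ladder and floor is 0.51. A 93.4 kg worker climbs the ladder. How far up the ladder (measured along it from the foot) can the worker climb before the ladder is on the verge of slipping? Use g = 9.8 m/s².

d ≈ 3.56 m

Choose the foot of the ladder as the axis so the floor normal and friction both act there and drop out.
Ladder weight 7.34×9.8 = 71.93 N acts at 1.98 m along the ladder; its horizontal arm is 1.98·cos59.6° = 1.002 m → τ = 72.07 N·m clockwise.
Worker weight 93.4×9.8 = 915.3 N at distance d → arm d·cos59.6° → τ = 915.3·d·0.506 clockwise.
Wall normal N at the top has arm L sinθ = 3.416 m counterclockwise, so Στ = 0 gives N·3.416 = 72.07 + 463.1·d.
ΣFy = 0 ⇒ N_floor = 987.2 N, so the maximum friction is μ_s·N_floor = 0.51×987.2 = 503.5 N. ΣFx = 0 ⇒ N_wall = f, so at the slipping point N = 503.5 N.
Substituting: 503.5×3.416 = 72.07 + 463.1·d ⇒ d = (1720 − 72.07) / 463.1 = 3.56 m.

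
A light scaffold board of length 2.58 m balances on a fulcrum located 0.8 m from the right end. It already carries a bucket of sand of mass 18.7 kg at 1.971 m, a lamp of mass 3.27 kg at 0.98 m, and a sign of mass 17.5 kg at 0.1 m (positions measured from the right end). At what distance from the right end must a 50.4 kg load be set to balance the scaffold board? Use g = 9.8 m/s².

x ≈ 0.597 m from the right end

Take moments about the fulcrum (at 0.8 m from the right end).
Bucket of sand: 18.7 × 9.8 = 183.3 N down at 1.971 m → arm 1.171 m, τ = 183.3 × 1.171 = 214.6 N·m counterclockwise.
Lamp: 3.27 × 9.8 = 32.05 N down at 0.98 m → arm 0.18 m, τ = 32.05 × 0.18 = 5.769 N·m counterclockwise.
Sign: 17.5 × 9.8 = 171.5 N down at 0.1 m → arm 0.7 m, τ = 171.5 × 0.7 = 120 N·m clockwise.
Net moment of existing loads = 100.4 N·m counterclockwise.
The load weighs 50.4 × 9.8 = 493.9 N and must supply an equal clockwise moment, so its lever arm about the fulcrum is 100.4 / 493.9 = 0.203 m.
That puts it at 0.8 − 0.203 = 0.597 m from the right end.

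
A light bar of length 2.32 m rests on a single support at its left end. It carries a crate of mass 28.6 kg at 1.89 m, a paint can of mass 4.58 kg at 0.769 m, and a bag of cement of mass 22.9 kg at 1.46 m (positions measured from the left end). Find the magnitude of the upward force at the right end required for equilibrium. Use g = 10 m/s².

F ≈ 392 N

Sum moments about the left end (the unknown pivot reaction has zero arm there).
Crate: 28.6 × 10 = 286 N down at 1.89 m → arm 1.89 m, τ = 286 × 1.89 = 540.5 N·m clockwise.
Paint can: 4.58 × 10 = 45.8 N down at 0.769 m → arm 0.769 m, τ = 45.8 × 0.769 = 35.22 N·m clockwise.
Bag of cement: 22.9 × 10 = 229 N down at 1.46 m → arm 1.46 m, τ = 229 × 1.46 = 334.3 N·m clockwise.
Net moment of the loads = 910 N·m clockwise.
The upward force F acts at the right end, arm 2.32 m, giving F × 2.32 counterclockwise.
Setting net torque to zero: F × 2.32 = 910 → F = 910 / 2.32 = 392 N.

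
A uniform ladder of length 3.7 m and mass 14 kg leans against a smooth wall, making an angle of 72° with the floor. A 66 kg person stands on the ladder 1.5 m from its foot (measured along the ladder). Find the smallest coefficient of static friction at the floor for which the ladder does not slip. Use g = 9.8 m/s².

μ_min ≈ 0.137

Take moments about the foot of the ladder.
Ladder weight 14×9.8 = 137.2 N acts at 1.85 m along the ladder; its horizontal arm is 1.85·cos72° = 0.5717 m → τ = 78.44 N·m clockwise.
Person: 66×9.8 = 646.8 N at 1.5 m → arm 0.4635 m → τ = 299.8 N·m clockwise.
Wall normal N acts horizontally at the top; its moment arm is the height L sinθ = 3.7·sin72° = 3.519 m, counterclockwise.
Balancing moments: N × 3.519 = 378.2, giving N = 107.5 N.
ΣFx = 0 ⇒ f = N_wall = 107.5 N. ΣFy = 0 ⇒ N_floor = 784 N.
μ_min = f / N_floor = 107.5 / 784 = 0.137.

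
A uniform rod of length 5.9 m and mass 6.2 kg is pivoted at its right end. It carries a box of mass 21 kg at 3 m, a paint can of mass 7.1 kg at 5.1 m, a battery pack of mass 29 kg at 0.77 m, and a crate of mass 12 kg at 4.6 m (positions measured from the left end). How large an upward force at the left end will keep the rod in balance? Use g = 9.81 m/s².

About the right end:
Beam weight: 6.2 × 9.81 = 60.82 N down at 2.95 m → arm 2.95 m, τ = 60.82 × 2.95 = 179.4 N·m counterclockwise.
Box: 21 × 9.81 = 206 N down at 3 m → arm 2.9 m, τ = 206 × 2.9 = 597.4 N·m counterclockwise.
Paint can: 7.1 × 9.81 = 69.65 N down at 5.1 m → arm 0.8 m, τ = 69.65 × 0.8 = 55.72 N·m counterclockwise.
Battery pack: 29 × 9.81 = 284.5 N down at 0.77 m → arm 5.13 m, τ = 284.5 × 5.13 = 1459 N·m counterclockwise.
Crate: 12 × 9.81 = 117.7 N down at 4.6 m → arm 1.3 m, τ = 117.7 × 1.3 = 153 N·m counterclockwise.
Net moment of the loads = 2445 N·m counterclockwise.
The upward force F acts at the left end, arm 5.9 m, giving F × 5.9 clockwise.
Setting net torque to zero: F × 5.9 = 2445 → F = 2445 / 5.9 = 414 N.

F ≈ 414 N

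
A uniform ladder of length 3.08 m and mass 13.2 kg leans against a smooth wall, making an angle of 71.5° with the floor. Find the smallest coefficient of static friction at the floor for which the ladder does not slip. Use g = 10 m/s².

Taking torques about the foot of the ladder:
Ladder weight 13.2×10 = 132 N acts at 1.54 m along the ladder; its horizontal arm is 1.54·cos71.5° = 0.4886 m → τ = 64.5 N·m clockwise.
Wall normal N acts horizontally at the top; its moment arm is the height L sinθ = 3.08·sin71.5° = 2.921 m, counterclockwise.
For rotational equilibrium, N × 2.921 = 64.5, so N = 22.08 N.
ΣFx = 0 ⇒ f = N_wall = 22.08 N. ΣFy = 0 ⇒ N_floor = 132 N.
μ_min = f / N_floor = 22.08 / 132 = 0.167.

μ_min ≈ 0.167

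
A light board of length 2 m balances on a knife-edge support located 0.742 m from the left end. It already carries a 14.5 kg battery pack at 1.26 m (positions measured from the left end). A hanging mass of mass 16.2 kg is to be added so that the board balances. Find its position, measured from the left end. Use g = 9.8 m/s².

Taking torques about the knife-edge support (at 0.742 m from the left end):
Battery pack: 14.5 × 9.8 = 142.1 N down at 1.26 m → arm 0.518 m, τ = 142.1 × 0.518 = 73.61 N·m clockwise.
Net moment of existing loads = 73.61 N·m clockwise.
The hanging mass weighs 16.2 × 9.8 = 158.8 N and must supply an equal counterclockwise moment, so its lever arm about the knife-edge support is 73.61 / 158.8 = 0.464 m.
That puts it at 0.742 − 0.464 = 0.278 m from the left end.

x ≈ 0.278 m from the left end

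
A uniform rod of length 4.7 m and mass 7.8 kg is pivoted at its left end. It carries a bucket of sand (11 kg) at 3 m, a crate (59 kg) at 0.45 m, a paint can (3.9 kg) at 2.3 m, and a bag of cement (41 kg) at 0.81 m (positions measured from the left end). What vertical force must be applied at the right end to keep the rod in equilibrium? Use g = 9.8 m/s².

F ≈ 250 N

About the left end:
Beam weight: 7.8 × 9.8 = 76.44 N down at 2.35 m → arm 2.35 m, τ = 76.44 × 2.35 = 179.6 N·m clockwise.
Bucket of sand: 11 × 9.8 = 107.8 N down at 3 m → arm 3 m, τ = 107.8 × 3 = 323.4 N·m clockwise.
Crate: 59 × 9.8 = 578.2 N down at 0.45 m → arm 0.45 m, τ = 578.2 × 0.45 = 260.2 N·m clockwise.
Paint can: 3.9 × 9.8 = 38.22 N down at 2.3 m → arm 2.3 m, τ = 38.22 × 2.3 = 87.91 N·m clockwise.
Bag of cement: 41 × 9.8 = 401.8 N down at 0.81 m → arm 0.81 m, τ = 401.8 × 0.81 = 325.5 N·m clockwise.
Net moment of the loads = 1177 N·m clockwise.
The upward force F acts at the right end, arm 4.7 m, giving F × 4.7 counterclockwise.
Setting net torque to zero: F × 4.7 = 1177 → F = 1177 / 4.7 = 250 N.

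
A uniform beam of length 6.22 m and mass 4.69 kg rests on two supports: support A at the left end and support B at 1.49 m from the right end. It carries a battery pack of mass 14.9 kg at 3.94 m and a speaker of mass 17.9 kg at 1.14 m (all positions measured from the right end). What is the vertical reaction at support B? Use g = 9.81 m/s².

About support A:
Beam weight: 4.69 × 9.81 = 46.01 N down at 3.11 m → arm 3.11 m, τ = 46.01 × 3.11 = 143.1 N·m clockwise.
Battery pack: 14.9 × 9.81 = 146.2 N down at 3.94 m → arm 2.28 m, τ = 146.2 × 2.28 = 333.3 N·m clockwise.
Speaker: 17.9 × 9.81 = 175.6 N down at 1.14 m → arm 5.08 m, τ = 175.6 × 5.08 = 892 N·m clockwise.
Net load moment about support A = 1368 N·m clockwise.
Reaction R at support B is upward at 1.49 m, arm 4.73 m → moment R × 4.73 counterclockwise.
For rotational equilibrium, R × 4.73 = 1368, so R = 289 N.

R_B ≈ 289 N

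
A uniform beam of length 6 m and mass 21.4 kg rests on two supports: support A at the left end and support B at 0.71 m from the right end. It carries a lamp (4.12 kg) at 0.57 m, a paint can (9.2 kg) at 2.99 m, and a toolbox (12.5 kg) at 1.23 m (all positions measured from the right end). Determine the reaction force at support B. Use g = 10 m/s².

Sum moments about support A (its reaction then has zero moment arm).
Beam weight: 21.4 × 10 = 214 N down at 3 m → arm 3 m, τ = 214 × 3 = 642 N·m clockwise.
Lamp: 4.12 × 10 = 41.2 N down at 0.57 m → arm 5.43 m, τ = 41.2 × 5.43 = 223.7 N·m clockwise.
Paint can: 9.2 × 10 = 92 N down at 2.99 m → arm 3.01 m, τ = 92 × 3.01 = 276.9 N·m clockwise.
Toolbox: 12.5 × 10 = 125 N down at 1.23 m → arm 4.77 m, τ = 125 × 4.77 = 596.2 N·m clockwise.
Net load moment about support A = 1739 N·m clockwise.
Reaction R at support B is upward at 0.71 m, arm 5.29 m → moment R × 5.29 counterclockwise.
Balancing moments: R × 5.29 = 1739, giving R = 329 N.

R_B ≈ 329 N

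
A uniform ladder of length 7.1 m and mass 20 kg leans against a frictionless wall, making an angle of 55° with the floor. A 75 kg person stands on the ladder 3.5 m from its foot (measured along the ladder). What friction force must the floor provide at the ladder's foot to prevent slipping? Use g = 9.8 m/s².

About the foot of the ladder:
Ladder weight 20×9.8 = 196 N acts at 3.55 m along the ladder; its horizontal arm is 3.55·cos55° = 2.036 m → τ = 399.1 N·m clockwise.
Person: 75×9.8 = 735 N at 3.5 m → arm 2.008 m → τ = 1476 N·m clockwise.
Wall normal N acts horizontally at the top; its moment arm is the height L sinθ = 7.1·sin55° = 5.816 m, counterclockwise.
Setting net torque to zero: N × 5.816 = 1875 → N = 322 N.
ΣFx = 0: friction at the foot balances the wall's push, so f = N_wall = 322 N.

f ≈ 322 N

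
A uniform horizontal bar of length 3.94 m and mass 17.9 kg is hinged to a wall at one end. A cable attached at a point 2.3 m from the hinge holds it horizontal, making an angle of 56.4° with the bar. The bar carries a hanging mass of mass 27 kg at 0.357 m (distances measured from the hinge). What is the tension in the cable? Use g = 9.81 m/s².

About the hinge:
Beam weight: 17.9 × 9.81 = 175.6 N down at 1.97 m → arm 1.97 m, τ = 175.6 × 1.97 = 345.9 N·m clockwise.
Hanging mass: 27 × 9.81 = 264.9 N down at 0.357 m → arm 0.357 m, τ = 264.9 × 0.357 = 94.57 N·m clockwise.
Total clockwise load moment = 440.5 N·m.
The cable tension T acts at 2.3 m; only its component perpendicular to the bar, T sinθ, produces torque. sin 56.4° = 0.8329.
Setting net torque to zero: T × 2.3 × 0.8329 = 440.5 → T = 440.5 / 1.916 = 230 N.

T ≈ 230 N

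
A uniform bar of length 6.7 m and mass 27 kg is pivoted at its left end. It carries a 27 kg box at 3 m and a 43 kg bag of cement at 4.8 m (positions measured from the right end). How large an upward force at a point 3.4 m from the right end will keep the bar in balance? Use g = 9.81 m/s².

Take moments about the left end.
Beam weight: 27 × 9.81 = 264.9 N down at 3.35 m → arm 3.35 m, τ = 264.9 × 3.35 = 887.4 N·m clockwise.
Box: 27 × 9.81 = 264.9 N down at 3 m → arm 3.7 m, τ = 264.9 × 3.7 = 980.1 N·m clockwise.
Bag of cement: 43 × 9.81 = 421.8 N down at 4.8 m → arm 1.9 m, τ = 421.8 × 1.9 = 801.4 N·m clockwise.
Net moment of the loads = 2669 N·m clockwise.
The upward force F acts at a point 3.4 m from the right end, arm 3.3 m, giving F × 3.3 counterclockwise.
Στ = 0 ⇒ F × 3.3 = 2669 ⇒ F = 2669 / 3.3 = 809 N.

F ≈ 809 N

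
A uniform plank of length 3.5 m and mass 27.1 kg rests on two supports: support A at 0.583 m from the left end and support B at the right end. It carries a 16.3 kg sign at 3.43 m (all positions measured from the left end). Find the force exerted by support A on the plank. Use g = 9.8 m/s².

Taking torques about support B:
Beam weight: 27.1 × 9.8 = 265.6 N down at 1.75 m → arm 1.75 m, τ = 265.6 × 1.75 = 464.8 N·m counterclockwise.
Sign: 16.3 × 9.8 = 159.7 N down at 3.43 m → arm 0.07 m, τ = 159.7 × 0.07 = 11.18 N·m counterclockwise.
Net load moment about support B = 476 N·m counterclockwise.
Reaction R at support A is upward at 0.583 m, arm 2.917 m → moment R × 2.917 clockwise.
Setting net torque to zero: R × 2.917 = 476 → R = 163 N.

R_A ≈ 163 N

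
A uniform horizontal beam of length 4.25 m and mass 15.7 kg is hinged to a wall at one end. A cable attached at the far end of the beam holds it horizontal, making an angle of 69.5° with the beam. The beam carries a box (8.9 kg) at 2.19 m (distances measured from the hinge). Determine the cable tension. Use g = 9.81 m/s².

Choose the hinge as the axis so the unknown hinge reaction has zero arm there.
Beam weight: 15.7 × 9.81 = 154 N down at 2.125 m → arm 2.125 m, τ = 154 × 2.125 = 327.2 N·m clockwise.
Box: 8.9 × 9.81 = 87.31 N down at 2.19 m → arm 2.19 m, τ = 87.31 × 2.19 = 191.2 N·m clockwise.
Total clockwise load moment = 518.4 N·m.
The cable tension T acts at 4.25 m; only its component perpendicular to the beam, T sinθ, produces torque. sin 69.5° = 0.9367.
Στ = 0 ⇒ T × 4.25 × 0.9367 = 518.4 ⇒ T = 518.4 / 3.981 = 130 N.

T ≈ 130 N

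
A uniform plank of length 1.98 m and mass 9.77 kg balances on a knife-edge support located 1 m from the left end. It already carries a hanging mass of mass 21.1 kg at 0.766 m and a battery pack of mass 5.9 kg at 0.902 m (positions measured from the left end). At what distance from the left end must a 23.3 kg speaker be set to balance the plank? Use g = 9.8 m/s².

About the knife-edge support (at 1 m from the left end):
Beam weight: 9.77 × 9.8 = 95.75 N down at 0.99 m → arm 0.01 m, τ = 95.75 × 0.01 = 0.9575 N·m counterclockwise.
Hanging mass: 21.1 × 9.8 = 206.8 N down at 0.766 m → arm 0.234 m, τ = 206.8 × 0.234 = 48.39 N·m counterclockwise.
Battery pack: 5.9 × 9.8 = 57.82 N down at 0.902 m → arm 0.098 m, τ = 57.82 × 0.098 = 5.666 N·m counterclockwise.
Net moment of existing loads = 55.01 N·m counterclockwise.
The speaker weighs 23.3 × 9.8 = 228.3 N and must supply an equal clockwise moment, so its lever arm about the knife-edge support is 55.01 / 228.3 = 0.241 m.
That puts it at 1 + 0.241 = 1.24 m from the left end.

x ≈ 1.24 m from the left end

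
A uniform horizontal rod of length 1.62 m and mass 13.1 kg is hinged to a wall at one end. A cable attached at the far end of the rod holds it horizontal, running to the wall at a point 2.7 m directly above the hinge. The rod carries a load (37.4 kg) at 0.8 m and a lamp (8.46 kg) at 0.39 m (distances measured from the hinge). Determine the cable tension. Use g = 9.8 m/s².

T ≈ 309 N

Taking torques about the hinge:
Beam weight: 13.1 × 9.8 = 128.4 N down at 0.81 m → arm 0.81 m, τ = 128.4 × 0.81 = 104 N·m clockwise.
Load: 37.4 × 9.8 = 366.5 N down at 0.8 m → arm 0.8 m, τ = 366.5 × 0.8 = 293.2 N·m clockwise.
Lamp: 8.46 × 9.8 = 82.91 N down at 0.39 m → arm 0.39 m, τ = 82.91 × 0.39 = 32.33 N·m clockwise.
Total clockwise load moment = 429.5 N·m.
The cable tension T acts at 1.62 m; only its component perpendicular to the rod, T sinθ, produces torque. sinθ = h/√(h²+d²) = 2.7/√(2.7²+1.62²) = 0.8575.
Balancing moments: T × 1.62 × 0.8575 = 429.5, giving T = 429.5 / 1.389 = 309 N.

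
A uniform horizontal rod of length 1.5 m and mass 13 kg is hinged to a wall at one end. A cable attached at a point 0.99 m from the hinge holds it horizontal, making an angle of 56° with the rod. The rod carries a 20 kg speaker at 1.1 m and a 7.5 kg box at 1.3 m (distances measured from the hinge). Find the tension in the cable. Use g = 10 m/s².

About the hinge:
Beam weight: 13 × 10 = 130 N down at 0.75 m → arm 0.75 m, τ = 130 × 0.75 = 97.5 N·m clockwise.
Speaker: 20 × 10 = 200 N down at 1.1 m → arm 1.1 m, τ = 200 × 1.1 = 220 N·m clockwise.
Box: 7.5 × 10 = 75 N down at 1.3 m → arm 1.3 m, τ = 75 × 1.3 = 97.5 N·m clockwise.
Total clockwise load moment = 415 N·m.
The cable tension T acts at 0.99 m; only its component perpendicular to the rod, T sinθ, produces torque. sin 56° = 0.829.
Setting net torque to zero: T × 0.99 × 0.829 = 415 → T = 415 / 0.8207 = 506 N.

T ≈ 506 N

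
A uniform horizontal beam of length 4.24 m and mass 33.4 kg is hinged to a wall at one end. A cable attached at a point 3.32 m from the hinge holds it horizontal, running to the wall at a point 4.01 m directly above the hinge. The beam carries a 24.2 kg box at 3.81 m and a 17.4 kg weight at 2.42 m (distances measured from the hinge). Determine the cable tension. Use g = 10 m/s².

Take moments about the hinge.
Beam weight: 33.4 × 10 = 334 N down at 2.12 m → arm 2.12 m, τ = 334 × 2.12 = 708.1 N·m clockwise.
Box: 24.2 × 10 = 242 N down at 3.81 m → arm 3.81 m, τ = 242 × 3.81 = 922 N·m clockwise.
Weight: 17.4 × 10 = 174 N down at 2.42 m → arm 2.42 m, τ = 174 × 2.42 = 421.1 N·m clockwise.
Total clockwise load moment = 2051 N·m.
The cable tension T acts at 3.32 m; only its component perpendicular to the beam, T sinθ, produces torque. sinθ = h/√(h²+d²) = 4.01/√(4.01²+3.32²) = 0.7703.
For rotational equilibrium, T × 3.32 × 0.7703 = 2051, so T = 2051 / 2.557 = 802 N.

T ≈ 802 N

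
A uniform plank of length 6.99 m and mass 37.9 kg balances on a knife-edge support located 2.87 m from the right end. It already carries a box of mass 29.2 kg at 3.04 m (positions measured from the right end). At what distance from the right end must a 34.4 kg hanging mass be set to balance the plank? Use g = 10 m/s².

Sum moments about the knife-edge support (at 2.87 m from the right end) (the support reaction has zero arm there).
Beam weight: 37.9 × 10 = 379 N down at 3.495 m → arm 0.625 m, τ = 379 × 0.625 = 236.9 N·m counterclockwise.
Box: 29.2 × 10 = 292 N down at 3.04 m → arm 0.17 m, τ = 292 × 0.17 = 49.64 N·m counterclockwise.
Net moment of existing loads = 286.5 N·m counterclockwise.
The hanging mass weighs 34.4 × 10 = 344 N and must supply an equal clockwise moment, so its lever arm about the knife-edge support is 286.5 / 344 = 0.833 m.
That puts it at 2.87 − 0.833 = 2.04 m from the right end.

x ≈ 2.04 m from the right end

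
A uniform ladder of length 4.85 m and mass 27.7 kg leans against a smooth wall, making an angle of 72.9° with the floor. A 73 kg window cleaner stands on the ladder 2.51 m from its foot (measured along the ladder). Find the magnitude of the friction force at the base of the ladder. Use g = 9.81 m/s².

f ≈ 156 N

Take moments about the foot of the ladder.
Ladder weight 27.7×9.81 = 271.7 N acts at 2.425 m along the ladder; its horizontal arm is 2.425·cos72.9° = 0.713 m → τ = 193.7 N·m clockwise.
Window cleaner: 73×9.81 = 716.1 N at 2.51 m → arm 0.738 m → τ = 528.5 N·m clockwise.
Wall normal N acts horizontally at the top; its moment arm is the height L sinθ = 4.85·sin72.9° = 4.636 m, counterclockwise.
Στ = 0 ⇒ N × 4.636 = 722.2 ⇒ N = 156 N.
ΣFx = 0: friction at the foot balances the wall's push, so f = N_wall = 156 N.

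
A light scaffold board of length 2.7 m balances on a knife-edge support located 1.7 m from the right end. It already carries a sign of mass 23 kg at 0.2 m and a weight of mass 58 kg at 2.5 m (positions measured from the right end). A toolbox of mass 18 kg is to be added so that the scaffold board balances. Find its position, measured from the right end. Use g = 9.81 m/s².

Choose the knife-edge support (at 1.7 m from the right end) as the axis so the support reaction has zero arm there.
Sign: 23 × 9.81 = 225.6 N down at 0.2 m → arm 1.5 m, τ = 225.6 × 1.5 = 338.4 N·m clockwise.
Weight: 58 × 9.81 = 569 N down at 2.5 m → arm 0.8 m, τ = 569 × 0.8 = 455.2 N·m counterclockwise.
Net moment of existing loads = 116.8 N·m counterclockwise.
The toolbox weighs 18 × 9.81 = 176.6 N and must supply an equal clockwise moment, so its lever arm about the knife-edge support is 116.8 / 176.6 = 0.661 m.
That puts it at 1.7 − 0.661 = 1.04 m from the right end.

x ≈ 1.04 m from the right end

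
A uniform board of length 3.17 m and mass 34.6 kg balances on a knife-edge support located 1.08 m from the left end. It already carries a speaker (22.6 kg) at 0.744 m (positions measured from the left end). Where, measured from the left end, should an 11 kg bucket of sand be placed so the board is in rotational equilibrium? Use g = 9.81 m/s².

x ≈ 0.182 m from the left end

Choose the knife-edge support (at 1.08 m from the left end) as the axis so the support reaction has zero arm there.
Beam weight: 34.6 × 9.81 = 339.4 N down at 1.585 m → arm 0.505 m, τ = 339.4 × 0.505 = 171.4 N·m clockwise.
Speaker: 22.6 × 9.81 = 221.7 N down at 0.744 m → arm 0.336 m, τ = 221.7 × 0.336 = 74.49 N·m counterclockwise.
Net moment of existing loads = 96.91 N·m clockwise.
The bucket of sand weighs 11 × 9.81 = 107.9 N and must supply an equal counterclockwise moment, so its lever arm about the knife-edge support is 96.91 / 107.9 = 0.898 m.
That puts it at 1.08 − 0.898 = 0.182 m from the left end.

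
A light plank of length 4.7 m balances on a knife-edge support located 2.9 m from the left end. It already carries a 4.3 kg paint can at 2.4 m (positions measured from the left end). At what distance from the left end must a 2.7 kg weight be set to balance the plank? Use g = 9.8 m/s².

x ≈ 3.7 m from the left end

Sum moments about the knife-edge support (at 2.9 m from the left end) (the support reaction has zero arm there).
Paint can: 4.3 × 9.8 = 42.14 N down at 2.4 m → arm 0.5 m, τ = 42.14 × 0.5 = 21.07 N·m counterclockwise.
Net moment of existing loads = 21.07 N·m counterclockwise.
The weight weighs 2.7 × 9.8 = 26.46 N and must supply an equal clockwise moment, so its lever arm about the knife-edge support is 21.07 / 26.46 = 0.796 m.
That puts it at 2.9 + 0.796 = 3.7 m from the left end.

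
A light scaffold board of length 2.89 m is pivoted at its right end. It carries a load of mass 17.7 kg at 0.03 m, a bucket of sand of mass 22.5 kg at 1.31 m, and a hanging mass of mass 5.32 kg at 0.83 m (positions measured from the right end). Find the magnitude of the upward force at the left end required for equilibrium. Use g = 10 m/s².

F ≈ 119 N

Taking torques about the right end:
Load: 17.7 × 10 = 177 N down at 0.03 m → arm 0.03 m, τ = 177 × 0.03 = 5.31 N·m counterclockwise.
Bucket of sand: 22.5 × 10 = 225 N down at 1.31 m → arm 1.31 m, τ = 225 × 1.31 = 294.8 N·m counterclockwise.
Hanging mass: 5.32 × 10 = 53.2 N down at 0.83 m → arm 0.83 m, τ = 53.2 × 0.83 = 44.16 N·m counterclockwise.
Net moment of the loads = 344.3 N·m counterclockwise.
The upward force F acts at the left end, arm 2.89 m, giving F × 2.89 clockwise.
For rotational equilibrium, F × 2.89 = 344.3, so F = 344.3 / 2.89 = 119 N.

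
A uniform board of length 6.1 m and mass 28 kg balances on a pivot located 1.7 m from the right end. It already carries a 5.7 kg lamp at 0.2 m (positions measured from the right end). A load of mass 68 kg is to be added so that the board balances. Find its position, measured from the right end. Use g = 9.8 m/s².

x ≈ 1.27 m from the right end

Choose the pivot (at 1.7 m from the right end) as the axis so the support reaction has zero arm there.
Beam weight: 28 × 9.8 = 274.4 N down at 3.05 m → arm 1.35 m, τ = 274.4 × 1.35 = 370.4 N·m counterclockwise.
Lamp: 5.7 × 9.8 = 55.86 N down at 0.2 m → arm 1.5 m, τ = 55.86 × 1.5 = 83.79 N·m clockwise.
Net moment of existing loads = 286.6 N·m counterclockwise.
The load weighs 68 × 9.8 = 666.4 N and must supply an equal clockwise moment, so its lever arm about the pivot is 286.6 / 666.4 = 0.43 m.
That puts it at 1.7 − 0.43 = 1.27 m from the right end.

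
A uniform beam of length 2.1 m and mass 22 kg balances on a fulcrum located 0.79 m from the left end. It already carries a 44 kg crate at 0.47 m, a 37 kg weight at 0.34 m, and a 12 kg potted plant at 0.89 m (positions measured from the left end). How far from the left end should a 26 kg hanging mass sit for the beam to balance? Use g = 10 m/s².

About the fulcrum (at 0.79 m from the left end):
Beam weight: 22 × 10 = 220 N down at 1.05 m → arm 0.26 m, τ = 220 × 0.26 = 57.2 N·m clockwise.
Crate: 44 × 10 = 440 N down at 0.47 m → arm 0.32 m, τ = 440 × 0.32 = 140.8 N·m counterclockwise.
Weight: 37 × 10 = 370 N down at 0.34 m → arm 0.45 m, τ = 370 × 0.45 = 166.5 N·m counterclockwise.
Potted plant: 12 × 10 = 120 N down at 0.89 m → arm 0.1 m, τ = 120 × 0.1 = 12 N·m clockwise.
Net moment of existing loads = 238.1 N·m counterclockwise.
The hanging mass weighs 26 × 10 = 260 N and must supply an equal clockwise moment, so its lever arm about the fulcrum is 238.1 / 260 = 0.916 m.
That puts it at 0.79 + 0.916 = 1.71 m from the left end.

x ≈ 1.71 m from the left end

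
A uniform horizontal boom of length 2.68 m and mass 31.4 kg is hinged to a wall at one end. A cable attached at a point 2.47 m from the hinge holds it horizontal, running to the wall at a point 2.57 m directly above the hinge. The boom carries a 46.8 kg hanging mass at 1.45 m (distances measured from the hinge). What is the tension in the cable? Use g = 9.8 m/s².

Take moments about the hinge.
Beam weight: 31.4 × 9.8 = 307.7 N down at 1.34 m → arm 1.34 m, τ = 307.7 × 1.34 = 412.3 N·m clockwise.
Hanging mass: 46.8 × 9.8 = 458.6 N down at 1.45 m → arm 1.45 m, τ = 458.6 × 1.45 = 665 N·m clockwise.
Total clockwise load moment = 1077 N·m.
The cable tension T acts at 2.47 m; only its component perpendicular to the boom, T sinθ, produces torque. sinθ = h/√(h²+d²) = 2.57/√(2.57²+2.47²) = 0.721.
Στ = 0 ⇒ T × 2.47 × 0.721 = 1077 ⇒ T = 1077 / 1.781 = 605 N.

T ≈ 605 N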